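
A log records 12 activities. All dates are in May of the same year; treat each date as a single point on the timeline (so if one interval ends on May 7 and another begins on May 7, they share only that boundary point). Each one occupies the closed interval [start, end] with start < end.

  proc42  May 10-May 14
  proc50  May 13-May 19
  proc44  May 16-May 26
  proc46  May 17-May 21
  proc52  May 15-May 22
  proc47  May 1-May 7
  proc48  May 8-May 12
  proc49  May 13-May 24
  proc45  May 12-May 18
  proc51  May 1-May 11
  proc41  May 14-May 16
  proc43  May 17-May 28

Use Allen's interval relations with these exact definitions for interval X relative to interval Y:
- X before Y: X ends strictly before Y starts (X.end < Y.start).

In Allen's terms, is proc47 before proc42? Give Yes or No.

proc47 = [May 1, May 7], proc42 = [May 10, May 14].
Actual relation of proc47 to proc42: before.
Asked whether 'before' holds → Yes.

Yes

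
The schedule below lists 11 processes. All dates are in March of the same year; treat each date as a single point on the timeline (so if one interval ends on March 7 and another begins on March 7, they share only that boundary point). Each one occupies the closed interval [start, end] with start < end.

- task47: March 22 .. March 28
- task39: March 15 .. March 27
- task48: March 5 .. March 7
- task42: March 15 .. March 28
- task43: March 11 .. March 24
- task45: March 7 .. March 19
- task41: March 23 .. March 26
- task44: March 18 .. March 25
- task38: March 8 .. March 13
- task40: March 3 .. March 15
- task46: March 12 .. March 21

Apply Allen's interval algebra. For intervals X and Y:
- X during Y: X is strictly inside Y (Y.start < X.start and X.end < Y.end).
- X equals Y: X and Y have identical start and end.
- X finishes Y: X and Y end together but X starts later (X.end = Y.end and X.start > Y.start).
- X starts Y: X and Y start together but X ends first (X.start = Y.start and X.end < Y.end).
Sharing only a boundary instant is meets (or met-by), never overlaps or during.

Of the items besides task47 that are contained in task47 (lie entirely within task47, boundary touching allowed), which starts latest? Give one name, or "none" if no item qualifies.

task41

Target task47 = [March 22, March 28].
task38 [March 8, March 13] → before → excluded.
task39 [March 15, March 27] → overlaps → excluded.
task40 [March 3, March 15] → before → excluded.
task41 [March 23, March 26] → during → candidate.
task42 [March 15, March 28] → finished-by → excluded.
task43 [March 11, March 24] → overlaps → excluded.
task44 [March 18, March 25] → overlaps → excluded.
task45 [March 7, March 19] → before → excluded.
task46 [March 12, March 21] → before → excluded.
task48 [March 5, March 7] → before → excluded.
Among candidates, latest start is March 23 → task41.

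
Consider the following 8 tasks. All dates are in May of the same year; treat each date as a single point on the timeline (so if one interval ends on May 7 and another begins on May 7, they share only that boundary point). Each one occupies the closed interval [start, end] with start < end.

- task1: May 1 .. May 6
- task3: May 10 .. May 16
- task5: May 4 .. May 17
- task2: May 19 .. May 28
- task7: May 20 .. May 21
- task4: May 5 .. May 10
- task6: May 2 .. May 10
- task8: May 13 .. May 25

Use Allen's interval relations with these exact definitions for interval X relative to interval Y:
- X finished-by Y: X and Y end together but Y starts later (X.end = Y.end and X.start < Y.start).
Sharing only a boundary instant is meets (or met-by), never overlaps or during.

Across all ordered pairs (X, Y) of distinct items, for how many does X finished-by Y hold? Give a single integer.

Checking all 56 ordered pairs for relation 'finished-by'; matching pairs in alphabetical order:
(task6, task4): task6 finished-by task4 ✓
Count: 1.

1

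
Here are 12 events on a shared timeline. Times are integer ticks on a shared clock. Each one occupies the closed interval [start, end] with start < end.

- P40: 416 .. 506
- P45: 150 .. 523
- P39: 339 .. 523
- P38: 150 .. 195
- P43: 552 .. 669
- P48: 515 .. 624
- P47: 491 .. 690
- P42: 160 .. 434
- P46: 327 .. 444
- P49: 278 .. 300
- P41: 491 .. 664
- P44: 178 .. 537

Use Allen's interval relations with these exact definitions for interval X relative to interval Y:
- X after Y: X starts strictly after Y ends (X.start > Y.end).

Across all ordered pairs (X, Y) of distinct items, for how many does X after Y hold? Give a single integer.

28

Checking all 132 ordered pairs for relation 'after'; matching pairs in alphabetical order:
(P39, P38): P39 after P38 ✓
(P39, P49): P39 after P49 ✓
(P40, P38): P40 after P38 ✓
(P40, P49): P40 after P49 ✓
(P41, P38): P41 after P38 ✓
(P41, P42): P41 after P42 ✓
(P41, P46): P41 after P46 ✓
(P41, P49): P41 after P49 ✓
(P43, P38): P43 after P38 ✓
(P43, P39): P43 after P39 ✓
(P43, P40): P43 after P40 ✓
(P43, P42): P43 after P42 ✓
(P43, P44): P43 after P44 ✓
(P43, P45): P43 after P45 ✓
(P43, P46): P43 after P46 ✓
(P43, P49): P43 after P49 ✓
(P46, P38): P46 after P38 ✓
(P46, P49): P46 after P49 ✓
(P47, P38): P47 after P38 ✓
(P47, P42): P47 after P42 ✓
(P47, P46): P47 after P46 ✓
(P47, P49): P47 after P49 ✓
(P48, P38): P48 after P38 ✓
(P48, P40): P48 after P40 ✓
... plus 4 further pairs not listed.
Count: 28.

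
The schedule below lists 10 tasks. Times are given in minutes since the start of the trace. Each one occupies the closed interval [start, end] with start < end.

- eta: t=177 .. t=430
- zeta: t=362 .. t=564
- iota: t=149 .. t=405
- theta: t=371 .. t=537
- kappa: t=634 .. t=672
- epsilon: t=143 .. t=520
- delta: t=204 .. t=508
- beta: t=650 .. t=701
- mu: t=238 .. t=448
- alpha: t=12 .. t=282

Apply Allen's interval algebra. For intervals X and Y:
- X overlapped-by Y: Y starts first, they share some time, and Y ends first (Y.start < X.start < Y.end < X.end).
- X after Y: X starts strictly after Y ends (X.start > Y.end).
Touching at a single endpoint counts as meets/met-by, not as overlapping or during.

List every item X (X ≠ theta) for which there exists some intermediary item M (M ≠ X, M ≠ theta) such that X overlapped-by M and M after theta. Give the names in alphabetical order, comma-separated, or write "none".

Target theta = [t=371, t=537].
Intermediaries M with M after theta: beta, kappa.
Via beta — items with X overlapped-by beta: none.
Via kappa — items with X overlapped-by kappa: beta.
Union: beta.

beta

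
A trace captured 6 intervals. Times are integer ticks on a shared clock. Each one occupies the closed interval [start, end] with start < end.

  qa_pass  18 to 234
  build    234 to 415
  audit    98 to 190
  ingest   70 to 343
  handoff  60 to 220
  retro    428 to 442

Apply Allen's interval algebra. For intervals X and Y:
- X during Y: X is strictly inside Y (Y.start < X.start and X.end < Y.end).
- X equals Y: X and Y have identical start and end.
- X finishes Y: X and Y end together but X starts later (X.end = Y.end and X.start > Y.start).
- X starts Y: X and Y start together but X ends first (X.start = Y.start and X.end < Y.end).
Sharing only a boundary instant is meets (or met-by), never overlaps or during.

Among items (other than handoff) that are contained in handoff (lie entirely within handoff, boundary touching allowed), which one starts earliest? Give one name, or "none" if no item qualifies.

audit

Target handoff = [60, 220].
audit [98, 190] → during → candidate.
build [234, 415] → after → excluded.
ingest [70, 343] → overlapped-by → excluded.
qa_pass [18, 234] → contains → excluded.
retro [428, 442] → after → excluded.
Among candidates, earliest start is 98 → audit.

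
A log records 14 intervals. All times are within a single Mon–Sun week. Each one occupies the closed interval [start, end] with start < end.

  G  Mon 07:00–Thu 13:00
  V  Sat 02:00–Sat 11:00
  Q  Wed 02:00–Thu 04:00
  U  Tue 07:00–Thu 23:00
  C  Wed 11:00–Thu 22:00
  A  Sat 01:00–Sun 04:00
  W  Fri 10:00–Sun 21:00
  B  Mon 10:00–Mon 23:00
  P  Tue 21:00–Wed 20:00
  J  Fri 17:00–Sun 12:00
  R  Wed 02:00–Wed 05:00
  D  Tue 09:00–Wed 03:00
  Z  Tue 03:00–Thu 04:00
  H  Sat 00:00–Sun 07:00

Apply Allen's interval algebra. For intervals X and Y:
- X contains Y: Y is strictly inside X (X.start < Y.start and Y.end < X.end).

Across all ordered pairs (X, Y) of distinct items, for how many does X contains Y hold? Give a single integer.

Checking all 182 ordered pairs for relation 'contains'; matching pairs in alphabetical order:
(A, V): A contains V ✓
(G, B): G contains B ✓
(G, D): G contains D ✓
(G, P): G contains P ✓
(G, Q): G contains Q ✓
(G, R): G contains R ✓
(G, Z): G contains Z ✓
(H, A): H contains A ✓
(H, V): H contains V ✓
(J, A): J contains A ✓
(J, H): J contains H ✓
(J, V): J contains V ✓
(P, R): P contains R ✓
(U, C): U contains C ✓
(U, D): U contains D ✓
(U, P): U contains P ✓
(U, Q): U contains Q ✓
(U, R): U contains R ✓
(W, A): W contains A ✓
(W, H): W contains H ✓
(W, J): W contains J ✓
(W, V): W contains V ✓
(Z, D): Z contains D ✓
(Z, P): Z contains P ✓
... plus 1 further pairs not listed.
Count: 25.

25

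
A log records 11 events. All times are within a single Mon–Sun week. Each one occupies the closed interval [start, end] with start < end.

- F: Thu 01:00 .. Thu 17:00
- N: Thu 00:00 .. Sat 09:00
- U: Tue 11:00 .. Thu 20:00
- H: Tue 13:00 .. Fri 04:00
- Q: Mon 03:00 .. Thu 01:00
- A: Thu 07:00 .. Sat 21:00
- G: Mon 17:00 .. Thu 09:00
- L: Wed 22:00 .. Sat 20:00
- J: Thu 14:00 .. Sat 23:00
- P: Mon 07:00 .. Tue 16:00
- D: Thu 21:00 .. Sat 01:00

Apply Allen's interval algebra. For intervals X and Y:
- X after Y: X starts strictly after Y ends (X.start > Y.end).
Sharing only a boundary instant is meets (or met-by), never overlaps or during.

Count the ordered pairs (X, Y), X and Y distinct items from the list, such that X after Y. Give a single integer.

Checking all 110 ordered pairs for relation 'after'; matching pairs in alphabetical order:
(A, P): A after P ✓
(A, Q): A after Q ✓
(D, F): D after F ✓
(D, G): D after G ✓
(D, P): D after P ✓
(D, Q): D after Q ✓
(D, U): D after U ✓
(F, P): F after P ✓
(J, G): J after G ✓
(J, P): J after P ✓
(J, Q): J after Q ✓
(L, P): L after P ✓
(N, P): N after P ✓
Count: 13.

13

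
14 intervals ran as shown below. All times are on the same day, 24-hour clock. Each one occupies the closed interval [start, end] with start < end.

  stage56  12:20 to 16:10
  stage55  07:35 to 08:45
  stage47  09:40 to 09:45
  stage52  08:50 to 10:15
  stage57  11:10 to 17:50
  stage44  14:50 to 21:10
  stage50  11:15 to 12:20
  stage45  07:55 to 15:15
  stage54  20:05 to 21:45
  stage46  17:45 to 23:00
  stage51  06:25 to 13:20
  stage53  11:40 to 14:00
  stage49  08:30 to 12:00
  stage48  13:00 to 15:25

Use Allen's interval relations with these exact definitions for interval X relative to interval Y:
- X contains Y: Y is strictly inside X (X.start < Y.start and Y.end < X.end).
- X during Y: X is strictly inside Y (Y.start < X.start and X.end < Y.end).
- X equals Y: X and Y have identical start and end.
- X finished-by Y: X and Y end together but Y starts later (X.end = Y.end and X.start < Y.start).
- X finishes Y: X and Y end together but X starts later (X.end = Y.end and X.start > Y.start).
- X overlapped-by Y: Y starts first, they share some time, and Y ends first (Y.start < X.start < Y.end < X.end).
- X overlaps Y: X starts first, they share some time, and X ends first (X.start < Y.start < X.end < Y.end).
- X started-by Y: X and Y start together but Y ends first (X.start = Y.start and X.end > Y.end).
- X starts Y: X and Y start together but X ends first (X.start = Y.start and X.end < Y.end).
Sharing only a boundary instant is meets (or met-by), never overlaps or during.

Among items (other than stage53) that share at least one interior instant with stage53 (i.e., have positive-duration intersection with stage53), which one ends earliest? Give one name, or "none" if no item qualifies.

stage49

Target stage53 = [11:40, 14:00].
stage44 [14:50, 21:10] → after → excluded.
stage45 [07:55, 15:15] → contains → candidate.
stage46 [17:45, 23:00] → after → excluded.
stage47 [09:40, 09:45] → before → excluded.
stage48 [13:00, 15:25] → overlapped-by → candidate.
stage49 [08:30, 12:00] → overlaps → candidate.
stage50 [11:15, 12:20] → overlaps → candidate.
stage51 [06:25, 13:20] → overlaps → candidate.
stage52 [08:50, 10:15] → before → excluded.
stage54 [20:05, 21:45] → after → excluded.
stage55 [07:35, 08:45] → before → excluded.
stage56 [12:20, 16:10] → overlapped-by → candidate.
stage57 [11:10, 17:50] → contains → candidate.
Among candidates, earliest end is 12:00 → stage49.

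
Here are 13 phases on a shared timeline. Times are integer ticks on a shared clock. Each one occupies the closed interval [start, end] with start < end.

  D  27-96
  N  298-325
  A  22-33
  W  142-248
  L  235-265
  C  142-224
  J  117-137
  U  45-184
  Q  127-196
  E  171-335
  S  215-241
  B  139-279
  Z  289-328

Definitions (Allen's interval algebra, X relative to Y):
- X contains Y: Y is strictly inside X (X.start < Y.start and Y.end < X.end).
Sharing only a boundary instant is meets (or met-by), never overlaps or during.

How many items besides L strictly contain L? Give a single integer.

Target L = [235, 265].
A [22, 33] → before → no.
B [139, 279] → contains → counts.
C [142, 224] → before → no.
D [27, 96] → before → no.
E [171, 335] → contains → counts.
J [117, 137] → before → no.
N [298, 325] → after → no.
Q [127, 196] → before → no.
S [215, 241] → overlaps → no.
U [45, 184] → before → no.
W [142, 248] → overlaps → no.
Z [289, 328] → after → no.
Total: 2.

2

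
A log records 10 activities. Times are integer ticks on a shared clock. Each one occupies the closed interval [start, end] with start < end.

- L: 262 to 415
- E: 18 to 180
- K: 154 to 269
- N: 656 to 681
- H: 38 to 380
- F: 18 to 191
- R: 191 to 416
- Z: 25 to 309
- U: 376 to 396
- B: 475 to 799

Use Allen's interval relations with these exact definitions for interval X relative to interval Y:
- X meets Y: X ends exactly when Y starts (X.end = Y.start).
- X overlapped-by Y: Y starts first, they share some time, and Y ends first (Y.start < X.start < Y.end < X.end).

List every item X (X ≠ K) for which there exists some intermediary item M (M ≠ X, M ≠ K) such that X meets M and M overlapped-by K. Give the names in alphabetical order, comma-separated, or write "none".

F

Target K = [154, 269].
Intermediaries M with M overlapped-by K: L, R.
Via L — items with X meets L: none.
Via R — items with X meets R: F.
Union: F.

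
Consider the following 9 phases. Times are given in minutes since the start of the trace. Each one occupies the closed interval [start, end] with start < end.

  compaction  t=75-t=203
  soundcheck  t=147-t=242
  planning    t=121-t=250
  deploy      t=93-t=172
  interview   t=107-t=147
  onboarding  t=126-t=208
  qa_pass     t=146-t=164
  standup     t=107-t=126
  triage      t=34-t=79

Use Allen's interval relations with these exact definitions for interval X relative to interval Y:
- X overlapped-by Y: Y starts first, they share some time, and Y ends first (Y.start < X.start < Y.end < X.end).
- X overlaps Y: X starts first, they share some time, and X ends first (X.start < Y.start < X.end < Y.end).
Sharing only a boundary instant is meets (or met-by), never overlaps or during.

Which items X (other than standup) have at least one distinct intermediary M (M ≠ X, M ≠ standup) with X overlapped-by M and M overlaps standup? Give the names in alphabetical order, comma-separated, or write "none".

none

Target standup = [t=107, t=126].
Intermediaries M with M overlaps standup: none.
Union: none.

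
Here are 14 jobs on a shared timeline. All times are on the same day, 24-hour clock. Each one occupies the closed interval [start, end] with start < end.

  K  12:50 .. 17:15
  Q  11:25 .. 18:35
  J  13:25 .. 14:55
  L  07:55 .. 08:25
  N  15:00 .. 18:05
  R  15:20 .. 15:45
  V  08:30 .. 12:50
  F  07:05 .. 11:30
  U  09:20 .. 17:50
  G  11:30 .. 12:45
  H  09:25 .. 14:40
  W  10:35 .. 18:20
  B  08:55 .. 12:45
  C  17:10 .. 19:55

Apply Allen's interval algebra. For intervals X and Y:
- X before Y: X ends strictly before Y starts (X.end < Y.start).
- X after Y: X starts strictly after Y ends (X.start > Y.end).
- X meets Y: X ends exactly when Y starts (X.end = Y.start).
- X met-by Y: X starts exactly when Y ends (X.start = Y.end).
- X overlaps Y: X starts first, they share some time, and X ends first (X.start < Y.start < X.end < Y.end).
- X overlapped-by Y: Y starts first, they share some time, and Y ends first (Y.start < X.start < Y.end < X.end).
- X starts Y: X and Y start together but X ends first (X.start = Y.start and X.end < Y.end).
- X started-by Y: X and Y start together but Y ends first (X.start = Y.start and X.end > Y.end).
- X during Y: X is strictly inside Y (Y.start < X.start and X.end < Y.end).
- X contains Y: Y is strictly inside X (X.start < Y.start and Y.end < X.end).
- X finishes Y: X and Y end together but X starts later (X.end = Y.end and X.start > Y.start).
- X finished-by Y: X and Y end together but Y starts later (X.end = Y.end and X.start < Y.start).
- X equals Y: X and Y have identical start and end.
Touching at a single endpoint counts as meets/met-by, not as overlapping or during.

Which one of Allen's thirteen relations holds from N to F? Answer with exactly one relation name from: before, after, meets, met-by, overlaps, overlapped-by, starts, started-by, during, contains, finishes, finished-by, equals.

after

N = [15:00, 18:05]; F = [07:05, 11:30].
Compare endpoints: N.start > F.start, N.start > F.end, N.end > F.start, N.end > F.end.
That pattern is 'after'.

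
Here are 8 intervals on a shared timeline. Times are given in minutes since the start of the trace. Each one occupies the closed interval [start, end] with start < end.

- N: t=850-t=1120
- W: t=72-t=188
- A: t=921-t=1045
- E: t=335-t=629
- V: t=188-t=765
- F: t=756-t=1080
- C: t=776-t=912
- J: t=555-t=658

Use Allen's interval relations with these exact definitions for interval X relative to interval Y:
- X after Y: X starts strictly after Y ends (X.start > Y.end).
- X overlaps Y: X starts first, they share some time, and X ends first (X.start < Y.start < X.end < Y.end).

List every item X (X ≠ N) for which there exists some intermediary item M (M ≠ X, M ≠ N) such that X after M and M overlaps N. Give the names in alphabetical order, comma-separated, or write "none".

Target N = [t=850, t=1120].
Intermediaries M with M overlaps N: C, F.
Via C — items with X after C: A.
Via F — items with X after F: none.
Union: A.

A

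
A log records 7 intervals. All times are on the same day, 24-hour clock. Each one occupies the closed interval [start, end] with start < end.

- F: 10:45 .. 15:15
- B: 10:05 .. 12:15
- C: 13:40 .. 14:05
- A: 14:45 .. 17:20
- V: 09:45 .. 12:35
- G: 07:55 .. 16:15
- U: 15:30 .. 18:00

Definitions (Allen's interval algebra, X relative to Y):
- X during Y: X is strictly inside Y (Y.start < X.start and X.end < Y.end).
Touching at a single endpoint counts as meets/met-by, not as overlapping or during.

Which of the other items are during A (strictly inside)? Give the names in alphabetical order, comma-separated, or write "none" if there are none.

none

Target A = [14:45, 17:20].
B [10:05, 12:15] → before → no.
C [13:40, 14:05] → before → no.
F [10:45, 15:15] → overlaps → no.
G [07:55, 16:15] → overlaps → no.
U [15:30, 18:00] → overlapped-by → no.
V [09:45, 12:35] → before → no.
Result: none.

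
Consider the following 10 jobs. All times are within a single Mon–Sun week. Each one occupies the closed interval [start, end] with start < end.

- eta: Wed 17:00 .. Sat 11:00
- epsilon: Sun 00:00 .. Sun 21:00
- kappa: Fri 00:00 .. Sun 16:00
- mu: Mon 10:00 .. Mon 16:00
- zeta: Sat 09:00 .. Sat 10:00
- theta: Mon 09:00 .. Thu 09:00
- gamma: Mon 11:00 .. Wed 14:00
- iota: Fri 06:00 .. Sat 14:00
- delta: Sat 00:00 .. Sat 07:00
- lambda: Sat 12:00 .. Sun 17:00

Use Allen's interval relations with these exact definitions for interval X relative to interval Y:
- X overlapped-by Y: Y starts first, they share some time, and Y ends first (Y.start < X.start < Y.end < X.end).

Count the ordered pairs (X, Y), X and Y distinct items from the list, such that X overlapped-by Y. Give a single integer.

8

Checking all 90 ordered pairs for relation 'overlapped-by'; matching pairs in alphabetical order:
(epsilon, kappa): epsilon overlapped-by kappa ✓
(epsilon, lambda): epsilon overlapped-by lambda ✓
(eta, theta): eta overlapped-by theta ✓
(gamma, mu): gamma overlapped-by mu ✓
(iota, eta): iota overlapped-by eta ✓
(kappa, eta): kappa overlapped-by eta ✓
(lambda, iota): lambda overlapped-by iota ✓
(lambda, kappa): lambda overlapped-by kappa ✓
Count: 8.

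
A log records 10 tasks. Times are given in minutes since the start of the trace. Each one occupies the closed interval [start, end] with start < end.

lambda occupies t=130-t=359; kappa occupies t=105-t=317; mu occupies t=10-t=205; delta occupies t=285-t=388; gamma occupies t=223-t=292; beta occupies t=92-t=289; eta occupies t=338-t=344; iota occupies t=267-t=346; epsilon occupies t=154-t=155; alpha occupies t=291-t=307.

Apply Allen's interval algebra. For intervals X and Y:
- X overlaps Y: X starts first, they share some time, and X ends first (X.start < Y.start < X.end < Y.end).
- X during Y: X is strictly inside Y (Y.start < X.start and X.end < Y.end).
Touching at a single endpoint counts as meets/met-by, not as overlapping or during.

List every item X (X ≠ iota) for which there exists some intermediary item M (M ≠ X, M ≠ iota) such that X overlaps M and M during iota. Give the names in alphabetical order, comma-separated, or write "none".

gamma

Target iota = [t=267, t=346].
Intermediaries M with M during iota: alpha, eta.
Via alpha — items with X overlaps alpha: gamma.
Via eta — items with X overlaps eta: none.
Union: gamma.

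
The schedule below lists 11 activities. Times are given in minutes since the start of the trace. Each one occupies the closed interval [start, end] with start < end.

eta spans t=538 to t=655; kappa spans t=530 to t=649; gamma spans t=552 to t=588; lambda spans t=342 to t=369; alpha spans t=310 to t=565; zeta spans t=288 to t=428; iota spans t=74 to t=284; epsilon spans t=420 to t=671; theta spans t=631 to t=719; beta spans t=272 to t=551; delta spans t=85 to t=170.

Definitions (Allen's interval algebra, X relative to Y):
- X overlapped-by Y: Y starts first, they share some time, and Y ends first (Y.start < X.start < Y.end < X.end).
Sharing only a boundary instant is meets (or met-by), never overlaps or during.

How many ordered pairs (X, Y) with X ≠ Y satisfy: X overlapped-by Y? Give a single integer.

15

Checking all 110 ordered pairs for relation 'overlapped-by'; matching pairs in alphabetical order:
(alpha, beta): alpha overlapped-by beta ✓
(alpha, zeta): alpha overlapped-by zeta ✓
(beta, iota): beta overlapped-by iota ✓
(epsilon, alpha): epsilon overlapped-by alpha ✓
(epsilon, beta): epsilon overlapped-by beta ✓
(epsilon, zeta): epsilon overlapped-by zeta ✓
(eta, alpha): eta overlapped-by alpha ✓
(eta, beta): eta overlapped-by beta ✓
(eta, kappa): eta overlapped-by kappa ✓
(gamma, alpha): gamma overlapped-by alpha ✓
(kappa, alpha): kappa overlapped-by alpha ✓
(kappa, beta): kappa overlapped-by beta ✓
(theta, epsilon): theta overlapped-by epsilon ✓
(theta, eta): theta overlapped-by eta ✓
(theta, kappa): theta overlapped-by kappa ✓
Count: 15.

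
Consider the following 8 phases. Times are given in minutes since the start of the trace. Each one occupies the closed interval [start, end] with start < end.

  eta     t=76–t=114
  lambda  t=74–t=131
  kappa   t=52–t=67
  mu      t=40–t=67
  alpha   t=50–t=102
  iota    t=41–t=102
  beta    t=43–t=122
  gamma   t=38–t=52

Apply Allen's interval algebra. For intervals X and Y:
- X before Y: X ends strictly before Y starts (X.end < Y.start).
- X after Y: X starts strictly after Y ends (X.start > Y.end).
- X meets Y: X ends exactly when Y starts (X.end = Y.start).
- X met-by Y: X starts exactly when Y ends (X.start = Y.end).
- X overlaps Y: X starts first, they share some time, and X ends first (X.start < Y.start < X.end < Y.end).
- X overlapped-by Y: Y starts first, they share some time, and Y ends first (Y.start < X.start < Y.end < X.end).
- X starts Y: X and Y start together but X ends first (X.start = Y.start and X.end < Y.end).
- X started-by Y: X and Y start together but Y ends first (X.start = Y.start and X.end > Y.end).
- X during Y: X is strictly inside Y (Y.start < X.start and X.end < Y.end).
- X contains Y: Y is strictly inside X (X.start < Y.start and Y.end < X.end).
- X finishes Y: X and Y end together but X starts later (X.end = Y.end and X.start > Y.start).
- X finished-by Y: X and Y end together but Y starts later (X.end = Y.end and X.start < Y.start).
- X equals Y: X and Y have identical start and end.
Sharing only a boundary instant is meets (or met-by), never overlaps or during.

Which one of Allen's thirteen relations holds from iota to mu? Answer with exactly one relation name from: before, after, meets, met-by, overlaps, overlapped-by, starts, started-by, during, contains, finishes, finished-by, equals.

iota = [t=41, t=102]; mu = [t=40, t=67].
Compare endpoints: iota.start > mu.start, iota.start < mu.end, iota.end > mu.start, iota.end > mu.end.
That pattern is 'overlapped-by'.

overlapped-by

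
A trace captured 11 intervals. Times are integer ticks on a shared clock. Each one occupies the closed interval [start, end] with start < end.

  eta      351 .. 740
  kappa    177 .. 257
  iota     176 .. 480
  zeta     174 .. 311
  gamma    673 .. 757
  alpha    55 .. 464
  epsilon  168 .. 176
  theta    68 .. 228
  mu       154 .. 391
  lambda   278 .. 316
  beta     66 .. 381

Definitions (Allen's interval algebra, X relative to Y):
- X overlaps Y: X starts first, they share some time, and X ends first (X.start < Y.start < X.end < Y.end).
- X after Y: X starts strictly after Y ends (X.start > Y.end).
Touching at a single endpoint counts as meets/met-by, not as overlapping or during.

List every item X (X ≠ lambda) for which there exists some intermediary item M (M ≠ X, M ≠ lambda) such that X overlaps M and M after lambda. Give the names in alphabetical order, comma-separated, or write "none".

alpha, beta, eta, iota, mu

Target lambda = [278, 316].
Intermediaries M with M after lambda: eta, gamma.
Via eta — items with X overlaps eta: alpha, beta, iota, mu.
Via gamma — items with X overlaps gamma: eta.
Union: alpha, beta, eta, iota, mu.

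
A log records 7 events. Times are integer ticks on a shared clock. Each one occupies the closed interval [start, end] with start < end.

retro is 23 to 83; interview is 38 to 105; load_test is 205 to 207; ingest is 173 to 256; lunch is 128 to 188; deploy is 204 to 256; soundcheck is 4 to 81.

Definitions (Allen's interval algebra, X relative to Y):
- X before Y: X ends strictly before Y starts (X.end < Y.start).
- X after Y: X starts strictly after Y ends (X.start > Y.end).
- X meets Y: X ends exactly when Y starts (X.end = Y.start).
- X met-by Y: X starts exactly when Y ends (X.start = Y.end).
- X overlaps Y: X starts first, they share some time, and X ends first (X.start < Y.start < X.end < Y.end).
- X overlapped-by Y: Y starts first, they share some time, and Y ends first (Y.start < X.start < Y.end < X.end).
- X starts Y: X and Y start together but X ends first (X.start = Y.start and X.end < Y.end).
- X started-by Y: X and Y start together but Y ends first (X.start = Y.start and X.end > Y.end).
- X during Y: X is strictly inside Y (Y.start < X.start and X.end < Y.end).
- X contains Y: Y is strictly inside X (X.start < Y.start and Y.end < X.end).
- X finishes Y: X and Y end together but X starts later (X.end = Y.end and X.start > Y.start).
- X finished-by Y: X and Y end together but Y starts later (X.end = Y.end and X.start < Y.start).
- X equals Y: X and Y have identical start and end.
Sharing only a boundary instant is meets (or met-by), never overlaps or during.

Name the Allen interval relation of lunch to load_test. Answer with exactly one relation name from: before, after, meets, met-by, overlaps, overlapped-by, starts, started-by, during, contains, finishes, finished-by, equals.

lunch = [128, 188]; load_test = [205, 207].
Compare endpoints: lunch.start < load_test.start, lunch.start < load_test.end, lunch.end < load_test.start, lunch.end < load_test.end.
That pattern is 'before'.

before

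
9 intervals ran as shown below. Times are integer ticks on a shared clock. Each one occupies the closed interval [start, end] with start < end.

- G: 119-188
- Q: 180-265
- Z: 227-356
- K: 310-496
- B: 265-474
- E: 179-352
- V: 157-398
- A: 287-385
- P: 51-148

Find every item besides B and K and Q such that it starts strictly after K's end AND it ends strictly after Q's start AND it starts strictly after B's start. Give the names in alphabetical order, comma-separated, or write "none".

Conditions: its start is strictly after K's end (X.start > 496) AND its end is strictly after Q's start (X.end > 180) AND its start is strictly after B's start (X.start > 265).
A: start 287 > 496? ✗; end 385 > 180? ✓; start 287 > 265? ✓ → no.
E: start 179 > 496? ✗; end 352 > 180? ✓; start 179 > 265? ✗ → no.
G: start 119 > 496? ✗; end 188 > 180? ✓; start 119 > 265? ✗ → no.
P: start 51 > 496? ✗; end 148 > 180? ✗; start 51 > 265? ✗ → no.
V: start 157 > 496? ✗; end 398 > 180? ✓; start 157 > 265? ✗ → no.
Z: start 227 > 496? ✗; end 356 > 180? ✓; start 227 > 265? ✗ → no.
Result: none.

none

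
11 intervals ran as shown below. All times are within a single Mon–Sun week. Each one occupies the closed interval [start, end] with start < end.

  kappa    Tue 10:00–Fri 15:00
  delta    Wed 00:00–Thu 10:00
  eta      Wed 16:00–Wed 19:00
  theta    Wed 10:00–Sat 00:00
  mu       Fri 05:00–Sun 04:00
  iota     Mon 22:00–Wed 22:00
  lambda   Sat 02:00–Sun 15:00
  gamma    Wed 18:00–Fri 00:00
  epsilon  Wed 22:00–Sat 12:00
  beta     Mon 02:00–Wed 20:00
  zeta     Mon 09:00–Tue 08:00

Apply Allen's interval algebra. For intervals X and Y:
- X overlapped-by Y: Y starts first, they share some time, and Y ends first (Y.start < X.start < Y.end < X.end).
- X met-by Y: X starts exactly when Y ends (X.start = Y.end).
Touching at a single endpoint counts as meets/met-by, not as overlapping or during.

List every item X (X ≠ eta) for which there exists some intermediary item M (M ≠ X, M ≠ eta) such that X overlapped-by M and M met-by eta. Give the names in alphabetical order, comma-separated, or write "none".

none

Target eta = [Wed 16:00, Wed 19:00].
Intermediaries M with M met-by eta: none.
Union: none.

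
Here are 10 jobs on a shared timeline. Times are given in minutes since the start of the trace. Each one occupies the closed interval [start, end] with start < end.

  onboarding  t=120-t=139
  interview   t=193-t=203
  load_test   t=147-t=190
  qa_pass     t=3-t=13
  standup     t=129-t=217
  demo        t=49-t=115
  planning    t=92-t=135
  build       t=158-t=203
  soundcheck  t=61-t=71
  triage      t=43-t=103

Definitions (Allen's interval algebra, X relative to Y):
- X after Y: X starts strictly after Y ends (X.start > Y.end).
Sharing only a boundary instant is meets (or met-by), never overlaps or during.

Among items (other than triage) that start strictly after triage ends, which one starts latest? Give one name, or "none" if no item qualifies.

Target triage = [t=43, t=103].
build [t=158, t=203] → after → candidate.
demo [t=49, t=115] → overlapped-by → excluded.
interview [t=193, t=203] → after → candidate.
load_test [t=147, t=190] → after → candidate.
onboarding [t=120, t=139] → after → candidate.
planning [t=92, t=135] → overlapped-by → excluded.
qa_pass [t=3, t=13] → before → excluded.
soundcheck [t=61, t=71] → during → excluded.
standup [t=129, t=217] → after → candidate.
Among candidates, latest start is t=193 → interview.

interview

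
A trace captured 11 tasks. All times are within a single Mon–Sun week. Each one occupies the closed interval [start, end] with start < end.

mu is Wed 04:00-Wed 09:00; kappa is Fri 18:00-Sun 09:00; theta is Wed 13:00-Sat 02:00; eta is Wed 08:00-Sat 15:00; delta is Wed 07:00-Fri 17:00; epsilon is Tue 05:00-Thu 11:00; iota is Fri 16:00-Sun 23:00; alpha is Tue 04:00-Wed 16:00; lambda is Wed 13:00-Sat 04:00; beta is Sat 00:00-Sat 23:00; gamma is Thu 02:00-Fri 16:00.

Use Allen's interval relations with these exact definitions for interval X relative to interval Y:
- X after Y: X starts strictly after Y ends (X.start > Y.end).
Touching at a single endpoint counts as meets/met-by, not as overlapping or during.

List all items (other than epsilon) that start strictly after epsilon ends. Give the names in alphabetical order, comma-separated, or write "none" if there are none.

beta, iota, kappa

Target epsilon = [Tue 05:00, Thu 11:00].
alpha [Tue 04:00, Wed 16:00] → overlaps → no.
beta [Sat 00:00, Sat 23:00] → after → yes.
delta [Wed 07:00, Fri 17:00] → overlapped-by → no.
eta [Wed 08:00, Sat 15:00] → overlapped-by → no.
gamma [Thu 02:00, Fri 16:00] → overlapped-by → no.
iota [Fri 16:00, Sun 23:00] → after → yes.
kappa [Fri 18:00, Sun 09:00] → after → yes.
lambda [Wed 13:00, Sat 04:00] → overlapped-by → no.
mu [Wed 04:00, Wed 09:00] → during → no.
theta [Wed 13:00, Sat 02:00] → overlapped-by → no.
Result: beta, iota, kappa.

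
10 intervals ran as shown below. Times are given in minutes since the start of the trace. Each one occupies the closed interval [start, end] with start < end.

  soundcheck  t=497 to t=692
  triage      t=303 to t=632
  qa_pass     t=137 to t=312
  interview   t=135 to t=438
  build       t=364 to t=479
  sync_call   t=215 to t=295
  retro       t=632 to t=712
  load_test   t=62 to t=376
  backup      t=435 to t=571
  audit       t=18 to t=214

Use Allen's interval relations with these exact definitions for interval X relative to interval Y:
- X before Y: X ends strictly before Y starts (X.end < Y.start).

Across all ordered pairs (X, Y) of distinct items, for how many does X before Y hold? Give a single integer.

Checking all 90 ordered pairs for relation 'before'; matching pairs in alphabetical order:
(audit, backup): audit before backup ✓
(audit, build): audit before build ✓
(audit, retro): audit before retro ✓
(audit, soundcheck): audit before soundcheck ✓
(audit, sync_call): audit before sync_call ✓
(audit, triage): audit before triage ✓
(backup, retro): backup before retro ✓
(build, retro): build before retro ✓
(build, soundcheck): build before soundcheck ✓
(interview, retro): interview before retro ✓
(interview, soundcheck): interview before soundcheck ✓
(load_test, backup): load_test before backup ✓
(load_test, retro): load_test before retro ✓
(load_test, soundcheck): load_test before soundcheck ✓
(qa_pass, backup): qa_pass before backup ✓
(qa_pass, build): qa_pass before build ✓
(qa_pass, retro): qa_pass before retro ✓
(qa_pass, soundcheck): qa_pass before soundcheck ✓
(sync_call, backup): sync_call before backup ✓
(sync_call, build): sync_call before build ✓
(sync_call, retro): sync_call before retro ✓
(sync_call, soundcheck): sync_call before soundcheck ✓
(sync_call, triage): sync_call before triage ✓
Count: 23.

23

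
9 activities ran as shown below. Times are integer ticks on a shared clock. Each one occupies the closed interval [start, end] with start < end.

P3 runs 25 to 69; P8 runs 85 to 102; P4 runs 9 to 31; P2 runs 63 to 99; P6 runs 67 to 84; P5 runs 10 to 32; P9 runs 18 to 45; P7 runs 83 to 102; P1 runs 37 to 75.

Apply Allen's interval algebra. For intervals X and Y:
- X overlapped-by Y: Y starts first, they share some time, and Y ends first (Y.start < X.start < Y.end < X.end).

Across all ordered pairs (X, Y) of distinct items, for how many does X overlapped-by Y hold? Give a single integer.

15

Checking all 72 ordered pairs for relation 'overlapped-by'; matching pairs in alphabetical order:
(P1, P3): P1 overlapped-by P3 ✓
(P1, P9): P1 overlapped-by P9 ✓
(P2, P1): P2 overlapped-by P1 ✓
(P2, P3): P2 overlapped-by P3 ✓
(P3, P4): P3 overlapped-by P4 ✓
(P3, P5): P3 overlapped-by P5 ✓
(P3, P9): P3 overlapped-by P9 ✓
(P5, P4): P5 overlapped-by P4 ✓
(P6, P1): P6 overlapped-by P1 ✓
(P6, P3): P6 overlapped-by P3 ✓
(P7, P2): P7 overlapped-by P2 ✓
(P7, P6): P7 overlapped-by P6 ✓
(P8, P2): P8 overlapped-by P2 ✓
(P9, P4): P9 overlapped-by P4 ✓
(P9, P5): P9 overlapped-by P5 ✓
Count: 15.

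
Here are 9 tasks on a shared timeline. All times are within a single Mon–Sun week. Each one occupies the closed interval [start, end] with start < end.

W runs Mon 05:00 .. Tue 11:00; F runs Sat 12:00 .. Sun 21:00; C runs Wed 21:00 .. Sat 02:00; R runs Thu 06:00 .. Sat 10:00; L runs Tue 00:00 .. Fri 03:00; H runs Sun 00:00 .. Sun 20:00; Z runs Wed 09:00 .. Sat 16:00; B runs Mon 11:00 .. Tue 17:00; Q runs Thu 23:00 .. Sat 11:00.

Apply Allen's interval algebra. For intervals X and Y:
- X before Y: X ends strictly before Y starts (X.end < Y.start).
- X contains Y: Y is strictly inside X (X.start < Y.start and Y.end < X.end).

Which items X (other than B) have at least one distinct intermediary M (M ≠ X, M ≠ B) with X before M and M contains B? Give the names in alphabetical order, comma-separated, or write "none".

none

Target B = [Mon 11:00, Tue 17:00].
Intermediaries M with M contains B: none.
Union: none.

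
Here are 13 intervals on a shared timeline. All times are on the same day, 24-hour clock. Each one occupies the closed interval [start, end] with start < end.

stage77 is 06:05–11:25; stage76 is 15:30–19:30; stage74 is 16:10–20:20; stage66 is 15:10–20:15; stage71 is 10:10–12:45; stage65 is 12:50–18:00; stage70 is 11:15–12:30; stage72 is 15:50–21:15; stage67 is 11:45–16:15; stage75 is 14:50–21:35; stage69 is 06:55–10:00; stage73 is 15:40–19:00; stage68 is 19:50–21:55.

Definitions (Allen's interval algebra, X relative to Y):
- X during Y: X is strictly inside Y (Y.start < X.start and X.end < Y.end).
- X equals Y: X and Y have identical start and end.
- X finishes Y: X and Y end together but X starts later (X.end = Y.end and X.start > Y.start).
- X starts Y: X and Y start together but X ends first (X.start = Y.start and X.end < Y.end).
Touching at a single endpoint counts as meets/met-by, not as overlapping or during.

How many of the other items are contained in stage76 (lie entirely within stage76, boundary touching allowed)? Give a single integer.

Target stage76 = [15:30, 19:30].
stage65 [12:50, 18:00] → overlaps → no.
stage66 [15:10, 20:15] → contains → no.
stage67 [11:45, 16:15] → overlaps → no.
stage68 [19:50, 21:55] → after → no.
stage69 [06:55, 10:00] → before → no.
stage70 [11:15, 12:30] → before → no.
stage71 [10:10, 12:45] → before → no.
stage72 [15:50, 21:15] → overlapped-by → no.
stage73 [15:40, 19:00] → during → counts.
stage74 [16:10, 20:20] → overlapped-by → no.
stage75 [14:50, 21:35] → contains → no.
stage77 [06:05, 11:25] → before → no.
Total: 1.

1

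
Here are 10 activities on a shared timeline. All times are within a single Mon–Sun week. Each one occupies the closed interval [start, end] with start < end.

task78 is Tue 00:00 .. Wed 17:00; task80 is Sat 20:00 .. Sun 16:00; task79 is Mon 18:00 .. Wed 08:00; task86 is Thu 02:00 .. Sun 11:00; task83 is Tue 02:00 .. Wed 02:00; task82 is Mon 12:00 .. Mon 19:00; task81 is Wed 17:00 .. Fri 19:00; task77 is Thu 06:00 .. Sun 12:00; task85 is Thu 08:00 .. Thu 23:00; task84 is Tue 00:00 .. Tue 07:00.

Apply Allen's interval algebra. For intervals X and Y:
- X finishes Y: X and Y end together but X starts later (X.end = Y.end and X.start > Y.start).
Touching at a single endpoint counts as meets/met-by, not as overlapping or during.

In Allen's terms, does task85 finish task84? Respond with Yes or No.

No

task85 = [Thu 08:00, Thu 23:00], task84 = [Tue 00:00, Tue 07:00].
Actual relation of task85 to task84: after.
Asked whether 'finishes' holds → No.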